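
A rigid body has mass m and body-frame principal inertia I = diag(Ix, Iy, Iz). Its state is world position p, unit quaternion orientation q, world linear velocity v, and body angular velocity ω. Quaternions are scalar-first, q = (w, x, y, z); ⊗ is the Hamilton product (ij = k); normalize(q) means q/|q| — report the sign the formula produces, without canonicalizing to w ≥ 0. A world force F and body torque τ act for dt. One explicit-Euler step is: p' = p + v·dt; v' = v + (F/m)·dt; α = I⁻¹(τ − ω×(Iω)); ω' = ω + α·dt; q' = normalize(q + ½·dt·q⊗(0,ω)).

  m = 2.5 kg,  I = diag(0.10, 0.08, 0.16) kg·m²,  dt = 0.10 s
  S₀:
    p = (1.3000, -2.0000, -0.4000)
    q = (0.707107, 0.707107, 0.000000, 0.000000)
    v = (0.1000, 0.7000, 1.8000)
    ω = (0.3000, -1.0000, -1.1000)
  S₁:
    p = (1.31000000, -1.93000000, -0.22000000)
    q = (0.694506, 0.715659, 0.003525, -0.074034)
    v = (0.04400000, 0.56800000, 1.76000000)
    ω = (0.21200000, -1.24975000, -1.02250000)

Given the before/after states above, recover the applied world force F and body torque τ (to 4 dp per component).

v₁ − v₀ = (-0.05600000, -0.13200000, -0.04000000)
applied force F = (-1.4000, -3.3000, -1.0000)
rate change Δω = (-0.08800000, -0.24975000, 0.07750000)
precession coupling = (0.0880, 0.0198, 0.0060)
applied torque τ = (0.0000, -0.1800, 0.1300)

F = (-1.4000, -3.3000, -1.0000)
τ = (0.0000, -0.1800, 0.1300)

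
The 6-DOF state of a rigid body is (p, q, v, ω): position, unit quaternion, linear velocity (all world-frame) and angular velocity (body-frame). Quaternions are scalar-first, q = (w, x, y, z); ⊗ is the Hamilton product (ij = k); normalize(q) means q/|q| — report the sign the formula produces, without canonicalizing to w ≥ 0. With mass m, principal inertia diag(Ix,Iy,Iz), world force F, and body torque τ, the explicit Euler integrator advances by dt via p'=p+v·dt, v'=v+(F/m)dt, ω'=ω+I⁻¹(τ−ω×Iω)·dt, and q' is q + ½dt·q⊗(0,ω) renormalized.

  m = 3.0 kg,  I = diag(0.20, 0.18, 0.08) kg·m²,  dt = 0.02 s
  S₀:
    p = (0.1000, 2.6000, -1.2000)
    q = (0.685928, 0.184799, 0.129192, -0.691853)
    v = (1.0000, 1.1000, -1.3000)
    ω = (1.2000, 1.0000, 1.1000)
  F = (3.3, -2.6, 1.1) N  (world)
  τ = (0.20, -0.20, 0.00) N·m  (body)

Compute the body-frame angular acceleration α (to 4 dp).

α = (1.5500, -1.9911, 0.3000)

gyro term ω×Iω = (-0.1100, 0.1584, -0.0240)
(τ − ω×Iω)/I = (1.5500, -1.9911, 0.3000)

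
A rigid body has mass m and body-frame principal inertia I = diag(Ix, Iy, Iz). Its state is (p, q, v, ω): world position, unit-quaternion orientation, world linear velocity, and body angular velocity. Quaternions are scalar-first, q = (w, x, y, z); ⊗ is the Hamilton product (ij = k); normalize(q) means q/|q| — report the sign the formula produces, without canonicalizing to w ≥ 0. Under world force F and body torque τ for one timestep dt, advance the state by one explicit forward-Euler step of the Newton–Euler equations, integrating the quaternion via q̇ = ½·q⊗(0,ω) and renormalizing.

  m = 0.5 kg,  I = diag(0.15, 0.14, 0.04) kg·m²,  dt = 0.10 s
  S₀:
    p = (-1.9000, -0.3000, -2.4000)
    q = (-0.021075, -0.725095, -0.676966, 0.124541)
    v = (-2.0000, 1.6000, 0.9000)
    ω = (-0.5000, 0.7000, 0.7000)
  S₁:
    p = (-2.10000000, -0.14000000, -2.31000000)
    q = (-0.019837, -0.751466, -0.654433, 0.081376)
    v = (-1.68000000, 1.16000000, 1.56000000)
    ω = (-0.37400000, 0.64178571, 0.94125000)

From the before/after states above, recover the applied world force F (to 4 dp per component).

Δv = v₁−v₀ = (0.32000000, -0.44000000, 0.66000000)
m·(v₁−v₀)/dt = (1.6000, -2.2000, 3.3000)

F = (1.6000, -2.2000, 3.3000)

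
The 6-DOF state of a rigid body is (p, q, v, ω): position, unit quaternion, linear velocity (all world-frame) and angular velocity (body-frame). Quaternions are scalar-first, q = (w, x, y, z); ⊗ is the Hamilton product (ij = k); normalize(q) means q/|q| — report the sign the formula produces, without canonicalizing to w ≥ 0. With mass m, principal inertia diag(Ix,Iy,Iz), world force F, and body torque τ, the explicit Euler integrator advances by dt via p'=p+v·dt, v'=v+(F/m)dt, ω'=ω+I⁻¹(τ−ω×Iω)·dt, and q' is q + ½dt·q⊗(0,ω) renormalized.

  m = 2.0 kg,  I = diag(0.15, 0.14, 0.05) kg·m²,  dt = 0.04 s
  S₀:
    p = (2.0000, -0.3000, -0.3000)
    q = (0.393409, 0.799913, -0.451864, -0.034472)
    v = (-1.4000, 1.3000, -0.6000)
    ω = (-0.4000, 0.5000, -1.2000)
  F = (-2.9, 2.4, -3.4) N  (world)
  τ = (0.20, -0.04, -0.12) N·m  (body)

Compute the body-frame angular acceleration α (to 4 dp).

ω×(Iω) gyroscopic = (0.0540, 0.0480, 0.0020)
angular accel α = (0.9733, -0.6286, -2.4400)

α = (0.9733, -0.6286, -2.4400)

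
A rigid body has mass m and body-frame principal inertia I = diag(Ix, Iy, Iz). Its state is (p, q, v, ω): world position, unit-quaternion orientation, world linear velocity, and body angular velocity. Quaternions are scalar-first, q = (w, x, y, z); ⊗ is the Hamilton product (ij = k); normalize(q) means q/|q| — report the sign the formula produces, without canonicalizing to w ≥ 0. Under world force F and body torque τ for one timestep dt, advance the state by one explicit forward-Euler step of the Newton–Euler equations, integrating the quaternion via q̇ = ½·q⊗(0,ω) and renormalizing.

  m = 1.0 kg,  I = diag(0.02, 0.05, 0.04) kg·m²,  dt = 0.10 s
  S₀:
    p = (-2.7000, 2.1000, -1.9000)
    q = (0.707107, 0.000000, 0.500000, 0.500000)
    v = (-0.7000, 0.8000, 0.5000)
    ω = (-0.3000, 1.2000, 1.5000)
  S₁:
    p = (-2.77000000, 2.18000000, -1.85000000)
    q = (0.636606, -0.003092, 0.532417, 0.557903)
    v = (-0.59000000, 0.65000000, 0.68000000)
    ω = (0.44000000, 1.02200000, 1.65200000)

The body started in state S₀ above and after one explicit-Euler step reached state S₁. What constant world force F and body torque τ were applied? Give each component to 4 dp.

rate change Δω = (0.74000000, -0.17800000, 0.15200000)
ω₀×(Iω₀) = (-0.0180, 0.0090, -0.0108)
applied torque τ = (0.1300, -0.0800, 0.0500)
Δv = v₁−v₀ = (0.11000000, -0.15000000, 0.18000000)
m·(v₁−v₀)/dt = (1.1000, -1.5000, 1.8000)

F = (1.1000, -1.5000, 1.8000)
τ = (0.1300, -0.0800, 0.0500)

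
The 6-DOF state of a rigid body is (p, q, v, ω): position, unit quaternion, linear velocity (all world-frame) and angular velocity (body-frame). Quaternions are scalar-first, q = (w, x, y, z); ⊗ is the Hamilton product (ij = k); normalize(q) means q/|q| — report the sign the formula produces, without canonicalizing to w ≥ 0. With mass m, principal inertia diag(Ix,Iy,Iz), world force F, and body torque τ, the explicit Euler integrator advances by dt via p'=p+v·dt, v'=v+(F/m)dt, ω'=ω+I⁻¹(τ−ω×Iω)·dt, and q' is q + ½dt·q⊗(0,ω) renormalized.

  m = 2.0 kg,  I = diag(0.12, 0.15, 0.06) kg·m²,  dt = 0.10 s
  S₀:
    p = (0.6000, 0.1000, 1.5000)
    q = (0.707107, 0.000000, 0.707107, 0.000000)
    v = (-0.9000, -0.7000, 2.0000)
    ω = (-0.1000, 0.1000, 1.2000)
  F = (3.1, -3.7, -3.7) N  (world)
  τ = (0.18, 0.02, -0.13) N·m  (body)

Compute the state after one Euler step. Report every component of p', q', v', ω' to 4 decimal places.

p' = (0.5100, 0.0300, 1.7000)
q' = (0.7023, 0.0388, 0.7093, 0.0459)
v' = (-0.7450, -0.8850, 1.8150)
ω' = (0.0590, 0.1181, 0.9838)

a = F/m = (1.5500, -1.8500, -1.8500)
new position p' = (0.5100, 0.0300, 1.7000)
v + (F/m)dt = (-0.7450, -0.8850, 1.8150)
ω×(Iω) gyroscopic = (-0.0108, -0.0072, -0.0003)
angular accel α = (1.5900, 0.1813, -2.1617)
ω + α·dt = (0.0590, 0.1181, 0.9838)
2q̇ = q⊗(0,ω) = (-0.0707107, 0.7778177, 0.0707107, 0.9192391)
q + ½dt·q⊗(0,ω), renormalized = (0.7023, 0.0388, 0.7093, 0.0459)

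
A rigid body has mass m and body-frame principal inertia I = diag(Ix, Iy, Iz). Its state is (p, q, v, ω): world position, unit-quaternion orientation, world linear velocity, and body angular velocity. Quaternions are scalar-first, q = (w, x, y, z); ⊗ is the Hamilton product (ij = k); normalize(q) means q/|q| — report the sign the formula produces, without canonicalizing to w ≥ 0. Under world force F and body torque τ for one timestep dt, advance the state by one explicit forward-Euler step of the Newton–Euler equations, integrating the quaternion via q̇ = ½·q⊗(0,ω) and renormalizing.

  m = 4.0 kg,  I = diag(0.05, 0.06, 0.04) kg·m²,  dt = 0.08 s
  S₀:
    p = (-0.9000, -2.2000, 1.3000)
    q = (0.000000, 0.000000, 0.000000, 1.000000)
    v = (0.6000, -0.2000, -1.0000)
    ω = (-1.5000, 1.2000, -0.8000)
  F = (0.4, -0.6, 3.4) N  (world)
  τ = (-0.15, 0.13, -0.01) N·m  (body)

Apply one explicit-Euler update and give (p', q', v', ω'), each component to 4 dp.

a = F/m = (0.1000, -0.1500, 0.8500)
new position p' = (-0.8520, -2.2160, 1.2200)
new velocity v' = (0.6080, -0.2120, -0.9320)
α = I⁻¹(τ − ω×Iω) = (-3.3840, 1.9667, 0.2000)
ω + α·dt = (-1.7707, 1.3573, -0.7840)
q⊗(0,ω) = (0.8000000, -1.2000000, -1.5000000, 0.0000000)
q' = normalize(q + ½dt·q⊗(0,ω)) = (0.0319, -0.0478, -0.0598, 0.9966)

p' = (-0.8520, -2.2160, 1.2200)
q' = (0.0319, -0.0478, -0.0598, 0.9966)
v' = (0.6080, -0.2120, -0.9320)
ω' = (-1.7707, 1.3573, -0.7840)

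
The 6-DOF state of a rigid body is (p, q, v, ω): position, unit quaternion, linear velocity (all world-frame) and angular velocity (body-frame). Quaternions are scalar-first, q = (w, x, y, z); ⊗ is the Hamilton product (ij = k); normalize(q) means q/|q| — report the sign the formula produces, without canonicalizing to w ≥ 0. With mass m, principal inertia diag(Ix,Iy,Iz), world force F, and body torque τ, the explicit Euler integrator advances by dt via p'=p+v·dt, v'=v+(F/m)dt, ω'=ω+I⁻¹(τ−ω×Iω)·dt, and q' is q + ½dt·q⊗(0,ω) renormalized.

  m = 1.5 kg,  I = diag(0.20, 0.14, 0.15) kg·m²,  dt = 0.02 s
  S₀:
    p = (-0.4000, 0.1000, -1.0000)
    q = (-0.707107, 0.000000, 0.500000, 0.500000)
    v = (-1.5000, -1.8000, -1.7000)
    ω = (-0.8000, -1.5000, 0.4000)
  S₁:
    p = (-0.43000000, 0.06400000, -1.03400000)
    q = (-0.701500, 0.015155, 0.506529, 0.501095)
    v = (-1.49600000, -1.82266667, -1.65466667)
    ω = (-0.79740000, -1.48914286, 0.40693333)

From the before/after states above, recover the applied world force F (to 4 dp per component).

velocity change Δv = (0.00400000, -0.02266667, 0.04533333)
applied force F = (0.3000, -1.7000, 3.4000)

F = (0.3000, -1.7000, 3.4000)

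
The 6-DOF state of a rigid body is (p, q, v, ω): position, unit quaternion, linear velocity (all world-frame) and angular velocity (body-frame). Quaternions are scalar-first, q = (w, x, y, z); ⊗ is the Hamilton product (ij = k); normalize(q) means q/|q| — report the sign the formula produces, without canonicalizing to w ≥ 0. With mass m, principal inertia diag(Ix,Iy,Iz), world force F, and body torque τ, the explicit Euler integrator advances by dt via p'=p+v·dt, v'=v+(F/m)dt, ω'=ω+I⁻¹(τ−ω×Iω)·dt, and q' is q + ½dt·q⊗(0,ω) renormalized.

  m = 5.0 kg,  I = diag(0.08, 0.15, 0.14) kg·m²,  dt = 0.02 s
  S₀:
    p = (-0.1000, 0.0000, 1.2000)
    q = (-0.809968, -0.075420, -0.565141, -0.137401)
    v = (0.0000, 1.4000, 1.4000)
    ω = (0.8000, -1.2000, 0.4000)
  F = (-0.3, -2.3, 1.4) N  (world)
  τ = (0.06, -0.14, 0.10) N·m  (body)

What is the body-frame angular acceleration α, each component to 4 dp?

gyro term ω×Iω = (0.0048, -0.0192, -0.0672)
(τ − ω×Iω)/I = (0.6900, -0.8053, 1.1943)

α = (0.6900, -0.8053, 1.1943)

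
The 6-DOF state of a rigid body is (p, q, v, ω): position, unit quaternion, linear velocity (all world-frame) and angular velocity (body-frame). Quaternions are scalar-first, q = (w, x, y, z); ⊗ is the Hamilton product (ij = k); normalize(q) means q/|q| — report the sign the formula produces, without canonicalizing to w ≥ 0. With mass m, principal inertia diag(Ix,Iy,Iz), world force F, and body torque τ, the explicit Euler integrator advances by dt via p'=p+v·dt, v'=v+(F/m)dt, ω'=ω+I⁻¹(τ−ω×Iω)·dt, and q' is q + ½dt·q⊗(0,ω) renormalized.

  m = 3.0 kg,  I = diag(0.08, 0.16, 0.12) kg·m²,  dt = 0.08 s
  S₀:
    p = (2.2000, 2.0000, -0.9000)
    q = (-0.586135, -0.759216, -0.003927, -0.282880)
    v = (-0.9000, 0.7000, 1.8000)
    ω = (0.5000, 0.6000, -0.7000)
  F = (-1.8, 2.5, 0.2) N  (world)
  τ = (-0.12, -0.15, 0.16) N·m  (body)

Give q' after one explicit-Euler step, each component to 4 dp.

q⊗(0,ω) = (0.1839482, -0.1205906, -1.0245722, -0.0432716)
q' = normalize(q + ½dt·q⊗(0,ω)) = (-0.5783, -0.7634, -0.0449, -0.2844)

q' = (-0.5783, -0.7634, -0.0449, -0.2844)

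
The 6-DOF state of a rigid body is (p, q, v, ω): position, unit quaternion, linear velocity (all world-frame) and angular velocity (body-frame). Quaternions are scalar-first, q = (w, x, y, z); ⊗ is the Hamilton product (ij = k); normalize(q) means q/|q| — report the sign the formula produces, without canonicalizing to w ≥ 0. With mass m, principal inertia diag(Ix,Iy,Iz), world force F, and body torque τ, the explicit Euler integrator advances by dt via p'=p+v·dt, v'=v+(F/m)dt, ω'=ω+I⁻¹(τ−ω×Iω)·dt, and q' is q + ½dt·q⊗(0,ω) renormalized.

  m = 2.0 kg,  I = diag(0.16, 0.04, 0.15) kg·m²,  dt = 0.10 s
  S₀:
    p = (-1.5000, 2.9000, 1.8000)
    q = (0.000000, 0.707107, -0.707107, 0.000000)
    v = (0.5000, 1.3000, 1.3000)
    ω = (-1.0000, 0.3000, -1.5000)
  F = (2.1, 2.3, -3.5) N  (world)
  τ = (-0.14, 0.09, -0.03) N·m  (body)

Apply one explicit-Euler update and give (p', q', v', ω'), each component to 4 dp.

angular accel α = (-0.5656, 1.8750, -0.4400)
ω' = ω + α·dt = (-1.0566, 0.4875, -1.5440)
q⊗(0,ω) = (0.9192391, 1.0606605, 1.0606605, -0.4949749)
updated quaternion q' = (0.0458, 0.7570, -0.6514, -0.0246)
a = F/m = (1.0500, 1.1500, -1.7500)
p + v·dt = (-1.4500, 3.0300, 1.9300)
new velocity v' = (0.6050, 1.4150, 1.1250)

p' = (-1.4500, 3.0300, 1.9300)
q' = (0.0458, 0.7570, -0.6514, -0.0246)
v' = (0.6050, 1.4150, 1.1250)
ω' = (-1.0566, 0.4875, -1.5440)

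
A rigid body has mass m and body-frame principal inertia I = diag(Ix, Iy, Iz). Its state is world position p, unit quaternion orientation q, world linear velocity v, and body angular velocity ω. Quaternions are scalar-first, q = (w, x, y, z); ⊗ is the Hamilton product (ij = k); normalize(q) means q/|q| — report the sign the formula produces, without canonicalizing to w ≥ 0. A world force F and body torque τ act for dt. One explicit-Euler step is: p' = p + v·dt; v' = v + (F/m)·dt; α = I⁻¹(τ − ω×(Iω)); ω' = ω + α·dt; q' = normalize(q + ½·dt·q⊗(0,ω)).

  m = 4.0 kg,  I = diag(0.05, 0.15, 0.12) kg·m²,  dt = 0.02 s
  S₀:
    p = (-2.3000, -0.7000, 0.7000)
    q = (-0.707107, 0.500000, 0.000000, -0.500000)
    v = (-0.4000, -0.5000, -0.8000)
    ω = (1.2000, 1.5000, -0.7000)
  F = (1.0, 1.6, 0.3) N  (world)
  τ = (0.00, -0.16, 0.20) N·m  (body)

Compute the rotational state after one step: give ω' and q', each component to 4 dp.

angular accel α = (-0.6300, -1.4587, 0.1667)
new body rate ω' = (1.1874, 1.4708, -0.6967)
2q̇ = q⊗(0,ω) = (-0.9500000, -0.0985284, -1.3106605, 1.2449749)
q + ½dt·q⊗(0,ω), renormalized = (-0.7165, 0.4989, -0.0131, -0.4874)

ω' = (1.1874, 1.4708, -0.6967)
q' = (-0.7165, 0.4989, -0.0131, -0.4874)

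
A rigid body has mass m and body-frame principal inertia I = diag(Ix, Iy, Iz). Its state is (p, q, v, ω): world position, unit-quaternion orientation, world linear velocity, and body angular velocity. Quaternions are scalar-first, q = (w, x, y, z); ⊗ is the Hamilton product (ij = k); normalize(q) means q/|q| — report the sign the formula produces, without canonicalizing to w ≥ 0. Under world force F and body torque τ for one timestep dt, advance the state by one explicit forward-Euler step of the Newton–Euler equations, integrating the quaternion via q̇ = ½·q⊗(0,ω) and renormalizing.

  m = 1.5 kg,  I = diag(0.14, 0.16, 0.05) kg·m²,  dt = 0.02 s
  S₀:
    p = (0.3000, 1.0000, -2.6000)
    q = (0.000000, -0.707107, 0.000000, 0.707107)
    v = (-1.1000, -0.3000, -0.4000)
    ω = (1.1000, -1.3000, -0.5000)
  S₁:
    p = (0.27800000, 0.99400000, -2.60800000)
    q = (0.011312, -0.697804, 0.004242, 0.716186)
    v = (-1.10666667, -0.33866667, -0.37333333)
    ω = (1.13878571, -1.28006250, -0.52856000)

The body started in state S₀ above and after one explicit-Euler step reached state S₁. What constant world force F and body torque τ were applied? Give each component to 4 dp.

Δω = ω₁−ω₀ = (0.03878571, 0.01993750, -0.02856000)
ω₀×(Iω₀) = (-0.0715, -0.0495, -0.0286)
I·α + gyro = (0.2000, 0.1100, -0.1000)
velocity change Δv = (-0.00666667, -0.03866667, 0.02666667)
m·(v₁−v₀)/dt = (-0.5000, -2.9000, 2.0000)

F = (-0.5000, -2.9000, 2.0000)
τ = (0.2000, 0.1100, -0.1000)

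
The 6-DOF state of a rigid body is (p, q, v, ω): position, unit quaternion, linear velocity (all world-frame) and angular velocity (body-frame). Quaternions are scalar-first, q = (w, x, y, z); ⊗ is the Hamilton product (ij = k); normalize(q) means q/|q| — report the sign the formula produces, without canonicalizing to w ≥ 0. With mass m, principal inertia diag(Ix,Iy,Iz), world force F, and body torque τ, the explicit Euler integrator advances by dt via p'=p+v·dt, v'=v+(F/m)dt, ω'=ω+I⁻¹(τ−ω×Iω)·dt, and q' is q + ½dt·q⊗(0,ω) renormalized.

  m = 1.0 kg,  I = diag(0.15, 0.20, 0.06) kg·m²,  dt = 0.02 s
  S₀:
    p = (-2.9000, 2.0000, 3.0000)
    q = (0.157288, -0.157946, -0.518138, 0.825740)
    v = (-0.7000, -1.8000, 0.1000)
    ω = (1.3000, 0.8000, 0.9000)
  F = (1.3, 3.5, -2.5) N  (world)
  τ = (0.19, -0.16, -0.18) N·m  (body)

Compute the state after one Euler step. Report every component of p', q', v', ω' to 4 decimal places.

p' = (-2.9140, 1.9640, 3.0020)
q' = (0.1560, -0.1671, -0.5046, 0.8325)
v' = (-0.6740, -1.7300, 0.0500)
ω' = (1.3388, 0.7735, 0.8227)

p' = p + v·dt = (-2.9140, 1.9640, 3.0020)
v + (F/m)dt = (-0.6740, -1.7300, 0.0500)
angular accel α = (1.9387, -1.3265, -3.8667)
ω + α·dt = (1.3388, 0.7735, 0.8227)
Hamilton product q⊗(0,ω) = (-0.1233258, -0.9224418, 1.3414438, 0.6887818)
q' = normalize(q + ½dt·q⊗(0,ω)) = (0.1560, -0.1671, -0.5046, 0.8325)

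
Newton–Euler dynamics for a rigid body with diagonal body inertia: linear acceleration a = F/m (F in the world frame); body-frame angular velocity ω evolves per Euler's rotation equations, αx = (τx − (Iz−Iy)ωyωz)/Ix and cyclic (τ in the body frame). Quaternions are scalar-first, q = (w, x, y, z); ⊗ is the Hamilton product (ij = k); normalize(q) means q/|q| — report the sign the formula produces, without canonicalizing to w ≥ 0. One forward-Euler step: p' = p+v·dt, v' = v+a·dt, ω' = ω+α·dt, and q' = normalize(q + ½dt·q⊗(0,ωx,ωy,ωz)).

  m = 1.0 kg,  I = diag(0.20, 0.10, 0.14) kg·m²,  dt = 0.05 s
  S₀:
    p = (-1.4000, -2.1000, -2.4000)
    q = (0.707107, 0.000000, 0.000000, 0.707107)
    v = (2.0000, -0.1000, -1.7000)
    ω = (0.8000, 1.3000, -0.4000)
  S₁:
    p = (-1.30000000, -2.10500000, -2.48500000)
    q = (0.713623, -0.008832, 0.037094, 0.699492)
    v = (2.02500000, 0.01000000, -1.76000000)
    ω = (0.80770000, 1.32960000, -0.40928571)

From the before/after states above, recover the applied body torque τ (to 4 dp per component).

Δω = ω₁−ω₀ = (0.00770000, 0.02960000, -0.00928571)
precession coupling = (-0.0208, -0.0192, -0.1040)
τ = I·(Δω/dt) + ω₀×(Iω₀) = (0.0100, 0.0400, -0.1300)

τ = (0.0100, 0.0400, -0.1300)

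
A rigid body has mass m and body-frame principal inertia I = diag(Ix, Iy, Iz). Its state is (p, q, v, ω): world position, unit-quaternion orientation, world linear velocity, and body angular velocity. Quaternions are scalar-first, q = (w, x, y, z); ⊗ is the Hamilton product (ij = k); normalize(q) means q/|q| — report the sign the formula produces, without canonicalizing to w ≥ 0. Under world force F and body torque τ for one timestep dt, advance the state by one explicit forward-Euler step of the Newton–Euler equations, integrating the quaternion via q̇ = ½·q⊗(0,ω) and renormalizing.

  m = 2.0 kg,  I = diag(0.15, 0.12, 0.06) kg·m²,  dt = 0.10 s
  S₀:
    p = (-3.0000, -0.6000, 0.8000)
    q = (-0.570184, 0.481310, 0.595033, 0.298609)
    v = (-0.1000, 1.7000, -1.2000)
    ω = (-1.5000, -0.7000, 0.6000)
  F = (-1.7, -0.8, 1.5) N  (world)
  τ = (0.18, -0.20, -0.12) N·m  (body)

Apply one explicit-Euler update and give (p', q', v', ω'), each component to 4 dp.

a = F/m = (-0.8500, -0.4000, 0.7500)
p + v·dt = (-3.0100, -0.4300, 0.6800)
v' = v + a·dt = (-0.1850, 1.6600, -1.1250)
gyro term ω×Iω = (0.0252, -0.0810, -0.0315)
(τ − ω×Iω)/I = (1.0320, -0.9917, -1.4750)
new body rate ω' = (-1.3968, -0.7992, 0.4525)
2q̇ = q⊗(0,ω) = (0.9593227, 1.4213221, -0.3375707, 0.2135221)
q + ½dt·q⊗(0,ω), renormalized = (-0.5202, 0.5502, 0.5759, 0.3081)

p' = (-3.0100, -0.4300, 0.6800)
q' = (-0.5202, 0.5502, 0.5759, 0.3081)
v' = (-0.1850, 1.6600, -1.1250)
ω' = (-1.3968, -0.7992, 0.4525)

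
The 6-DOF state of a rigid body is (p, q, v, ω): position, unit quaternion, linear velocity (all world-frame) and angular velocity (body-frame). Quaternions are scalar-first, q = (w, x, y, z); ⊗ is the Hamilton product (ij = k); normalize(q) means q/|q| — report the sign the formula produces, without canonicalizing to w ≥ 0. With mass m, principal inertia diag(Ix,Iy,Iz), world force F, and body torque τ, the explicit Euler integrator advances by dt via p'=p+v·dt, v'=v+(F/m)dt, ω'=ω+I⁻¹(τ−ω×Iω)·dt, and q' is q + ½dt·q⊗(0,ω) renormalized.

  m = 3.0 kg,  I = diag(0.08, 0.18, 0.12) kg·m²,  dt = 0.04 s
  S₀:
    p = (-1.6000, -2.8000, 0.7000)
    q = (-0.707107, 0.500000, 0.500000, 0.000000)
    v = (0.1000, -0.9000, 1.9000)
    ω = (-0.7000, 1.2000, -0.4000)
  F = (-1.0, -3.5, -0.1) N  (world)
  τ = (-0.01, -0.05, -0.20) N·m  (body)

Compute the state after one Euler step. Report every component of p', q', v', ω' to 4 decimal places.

p' = (-1.5960, -2.8360, 0.7760)
q' = (-0.7118, 0.5057, 0.4868, 0.0246)
v' = (0.0867, -0.9467, 1.8987)
ω' = (-0.7194, 1.1914, -0.4387)

gyro term ω×Iω = (0.0288, -0.0112, -0.0840)
angular accel α = (-0.4850, -0.2156, -0.9667)
ω + α·dt = (-0.7194, 1.1914, -0.4387)
2q̇ = q⊗(0,ω) = (-0.2500000, 0.2949749, -0.6485284, 1.2328428)
updated quaternion q' = (-0.7118, 0.5057, 0.4868, 0.0246)
a = F/m = (-0.3333, -1.1667, -0.0333)
p + v·dt = (-1.5960, -2.8360, 0.7760)
v' = v + a·dt = (0.0867, -0.9467, 1.8987)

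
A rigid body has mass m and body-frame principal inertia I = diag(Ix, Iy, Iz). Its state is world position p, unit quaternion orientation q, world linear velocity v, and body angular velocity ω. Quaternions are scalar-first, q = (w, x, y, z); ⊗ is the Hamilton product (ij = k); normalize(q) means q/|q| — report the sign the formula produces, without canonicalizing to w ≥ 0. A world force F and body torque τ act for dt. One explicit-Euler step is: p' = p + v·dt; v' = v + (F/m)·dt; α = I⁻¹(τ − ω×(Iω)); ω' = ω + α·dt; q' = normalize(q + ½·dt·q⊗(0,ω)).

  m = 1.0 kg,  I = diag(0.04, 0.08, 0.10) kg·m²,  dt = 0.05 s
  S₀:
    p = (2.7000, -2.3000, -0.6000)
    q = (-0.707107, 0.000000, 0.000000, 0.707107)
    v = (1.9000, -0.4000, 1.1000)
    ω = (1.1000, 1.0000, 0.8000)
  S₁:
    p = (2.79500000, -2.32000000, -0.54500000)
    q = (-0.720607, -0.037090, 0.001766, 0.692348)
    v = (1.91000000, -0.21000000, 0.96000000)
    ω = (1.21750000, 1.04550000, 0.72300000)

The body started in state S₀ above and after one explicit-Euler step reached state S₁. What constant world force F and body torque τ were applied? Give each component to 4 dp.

F = (0.2000, 3.8000, -2.8000)
τ = (0.1100, 0.0200, -0.1100)

ω₁ − ω₀ = (0.11750000, 0.04550000, -0.07700000)
ω₀×(Iω₀) = (0.0160, -0.0528, 0.0440)
τ = I·(Δω/dt) + ω₀×(Iω₀) = (0.1100, 0.0200, -0.1100)
Δv = v₁−v₀ = (0.01000000, 0.19000000, -0.14000000)
F = m·Δv/dt = (0.2000, 3.8000, -2.8000)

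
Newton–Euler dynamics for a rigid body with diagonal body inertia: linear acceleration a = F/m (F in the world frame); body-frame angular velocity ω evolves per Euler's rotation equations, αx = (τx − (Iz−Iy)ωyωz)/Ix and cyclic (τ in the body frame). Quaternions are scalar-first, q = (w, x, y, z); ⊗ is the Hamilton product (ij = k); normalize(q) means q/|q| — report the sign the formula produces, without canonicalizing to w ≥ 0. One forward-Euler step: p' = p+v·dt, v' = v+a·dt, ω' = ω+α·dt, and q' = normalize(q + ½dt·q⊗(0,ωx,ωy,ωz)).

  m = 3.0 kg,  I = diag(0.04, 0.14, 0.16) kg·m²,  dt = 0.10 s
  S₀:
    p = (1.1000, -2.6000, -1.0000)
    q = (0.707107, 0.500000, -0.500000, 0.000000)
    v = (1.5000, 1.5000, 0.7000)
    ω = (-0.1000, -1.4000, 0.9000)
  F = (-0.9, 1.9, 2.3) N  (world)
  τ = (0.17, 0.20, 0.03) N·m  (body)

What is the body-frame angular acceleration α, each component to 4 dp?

α = (4.8800, 1.3514, 0.1000)

gyro term ω×Iω = (-0.0252, 0.0108, 0.0140)
(τ − ω×Iω)/I = (4.8800, 1.3514, 0.1000)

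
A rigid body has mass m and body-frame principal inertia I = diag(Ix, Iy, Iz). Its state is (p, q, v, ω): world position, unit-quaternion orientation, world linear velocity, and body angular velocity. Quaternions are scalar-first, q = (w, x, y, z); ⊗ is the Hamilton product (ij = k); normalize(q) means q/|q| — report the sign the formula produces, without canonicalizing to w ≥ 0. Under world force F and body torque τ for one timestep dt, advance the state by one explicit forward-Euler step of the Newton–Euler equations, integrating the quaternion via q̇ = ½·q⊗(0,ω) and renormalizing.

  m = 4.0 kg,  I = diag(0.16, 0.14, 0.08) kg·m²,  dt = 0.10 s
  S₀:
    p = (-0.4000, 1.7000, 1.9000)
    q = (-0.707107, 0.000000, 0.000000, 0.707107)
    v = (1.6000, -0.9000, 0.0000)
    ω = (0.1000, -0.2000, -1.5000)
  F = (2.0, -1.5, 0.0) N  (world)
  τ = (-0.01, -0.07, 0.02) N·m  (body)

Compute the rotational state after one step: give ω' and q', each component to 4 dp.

ω' = (0.1050, -0.2414, -1.4755)
q' = (-0.6522, 0.0035, 0.0106, 0.7580)

ω×(Iω) gyroscopic = (-0.0180, -0.0120, 0.0004)
α = I⁻¹(τ − ω×Iω) = (0.0500, -0.4143, 0.2450)
ω + α·dt = (0.1050, -0.2414, -1.4755)
Hamilton product q⊗(0,ω) = (1.0606605, 0.0707107, 0.2121321, 1.0606605)
updated quaternion q' = (-0.6522, 0.0035, 0.0106, 0.7580)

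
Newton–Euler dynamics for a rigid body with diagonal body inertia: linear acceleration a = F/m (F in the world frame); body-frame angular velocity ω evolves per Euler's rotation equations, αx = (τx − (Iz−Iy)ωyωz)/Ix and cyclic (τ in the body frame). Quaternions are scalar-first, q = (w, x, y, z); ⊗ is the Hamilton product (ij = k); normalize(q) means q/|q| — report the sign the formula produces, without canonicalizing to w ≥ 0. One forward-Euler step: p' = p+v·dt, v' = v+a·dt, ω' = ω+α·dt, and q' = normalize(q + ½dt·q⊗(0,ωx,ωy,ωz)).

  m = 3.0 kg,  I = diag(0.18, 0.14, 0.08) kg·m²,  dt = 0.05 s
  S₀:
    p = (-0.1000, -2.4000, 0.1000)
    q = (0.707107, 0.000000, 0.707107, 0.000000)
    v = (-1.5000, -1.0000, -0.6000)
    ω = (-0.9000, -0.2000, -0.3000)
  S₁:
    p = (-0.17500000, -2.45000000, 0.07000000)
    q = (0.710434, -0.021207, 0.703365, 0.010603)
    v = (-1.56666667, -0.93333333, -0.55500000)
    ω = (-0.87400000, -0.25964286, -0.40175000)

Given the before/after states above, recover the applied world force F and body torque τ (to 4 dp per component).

rate change Δω = (0.02600000, -0.05964286, -0.10175000)
applied torque τ = (0.0900, -0.1400, -0.1700)
velocity change Δv = (-0.06666667, 0.06666667, 0.04500000)
m·(v₁−v₀)/dt = (-4.0000, 4.0000, 2.7000)

F = (-4.0000, 4.0000, 2.7000)
τ = (0.0900, -0.1400, -0.1700)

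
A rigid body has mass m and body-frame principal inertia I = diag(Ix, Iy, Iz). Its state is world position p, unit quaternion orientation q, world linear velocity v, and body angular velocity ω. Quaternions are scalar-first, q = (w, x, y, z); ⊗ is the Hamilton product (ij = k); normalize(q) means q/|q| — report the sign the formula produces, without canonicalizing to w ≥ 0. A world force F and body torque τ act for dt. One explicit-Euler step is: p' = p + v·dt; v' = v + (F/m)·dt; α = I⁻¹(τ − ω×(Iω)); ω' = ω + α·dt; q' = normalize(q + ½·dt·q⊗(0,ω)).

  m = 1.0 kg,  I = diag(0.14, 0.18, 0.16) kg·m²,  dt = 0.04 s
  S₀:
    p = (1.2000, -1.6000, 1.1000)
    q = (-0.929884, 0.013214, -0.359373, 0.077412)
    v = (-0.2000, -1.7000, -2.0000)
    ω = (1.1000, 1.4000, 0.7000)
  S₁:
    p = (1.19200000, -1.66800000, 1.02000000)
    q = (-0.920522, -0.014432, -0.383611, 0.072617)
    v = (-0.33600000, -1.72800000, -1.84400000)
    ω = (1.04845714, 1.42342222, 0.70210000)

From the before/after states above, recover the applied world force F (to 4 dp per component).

F = (-3.4000, -0.7000, 3.9000)

Δv = v₁−v₀ = (-0.13600000, -0.02800000, 0.15600000)
m·(v₁−v₀)/dt = (-3.4000, -0.7000, 3.9000)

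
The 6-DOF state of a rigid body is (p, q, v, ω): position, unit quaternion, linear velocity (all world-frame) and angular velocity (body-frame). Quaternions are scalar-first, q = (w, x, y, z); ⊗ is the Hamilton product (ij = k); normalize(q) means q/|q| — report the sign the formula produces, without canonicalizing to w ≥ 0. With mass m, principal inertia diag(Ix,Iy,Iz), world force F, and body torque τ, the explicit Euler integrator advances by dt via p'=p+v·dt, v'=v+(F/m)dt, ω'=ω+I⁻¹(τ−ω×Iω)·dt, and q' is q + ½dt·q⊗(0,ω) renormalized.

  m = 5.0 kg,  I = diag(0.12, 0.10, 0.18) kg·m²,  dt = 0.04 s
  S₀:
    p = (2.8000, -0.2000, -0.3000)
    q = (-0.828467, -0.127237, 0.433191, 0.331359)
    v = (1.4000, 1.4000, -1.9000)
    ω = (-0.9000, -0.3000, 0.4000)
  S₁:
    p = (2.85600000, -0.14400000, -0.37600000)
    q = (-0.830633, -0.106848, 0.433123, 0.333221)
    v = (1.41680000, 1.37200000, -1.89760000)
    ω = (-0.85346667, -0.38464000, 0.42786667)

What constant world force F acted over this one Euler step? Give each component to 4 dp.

F = (2.1000, -3.5000, 0.3000)

velocity change Δv = (0.01680000, -0.02800000, 0.00240000)
F = m·Δv/dt = (2.1000, -3.5000, 0.3000)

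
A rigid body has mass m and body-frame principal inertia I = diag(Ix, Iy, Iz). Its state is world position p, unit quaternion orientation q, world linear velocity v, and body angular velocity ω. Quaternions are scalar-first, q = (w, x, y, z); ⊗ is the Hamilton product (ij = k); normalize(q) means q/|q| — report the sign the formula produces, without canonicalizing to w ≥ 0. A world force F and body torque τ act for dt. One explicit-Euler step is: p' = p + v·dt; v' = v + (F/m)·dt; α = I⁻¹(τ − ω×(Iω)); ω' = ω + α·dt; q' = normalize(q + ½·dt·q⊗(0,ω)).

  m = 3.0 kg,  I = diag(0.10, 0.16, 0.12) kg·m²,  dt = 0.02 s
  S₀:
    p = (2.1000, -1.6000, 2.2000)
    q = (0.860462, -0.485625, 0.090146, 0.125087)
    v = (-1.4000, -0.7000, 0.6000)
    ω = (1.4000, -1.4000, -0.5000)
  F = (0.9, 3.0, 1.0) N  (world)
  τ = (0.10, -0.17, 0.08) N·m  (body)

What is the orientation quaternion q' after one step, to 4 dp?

2q̇ = q⊗(0,ω) = (0.8686229, 1.3346956, -1.2723375, 0.1234396)
updated quaternion q' = (0.8690, -0.4722, 0.0774, 0.1263)

q' = (0.8690, -0.4722, 0.0774, 0.1263)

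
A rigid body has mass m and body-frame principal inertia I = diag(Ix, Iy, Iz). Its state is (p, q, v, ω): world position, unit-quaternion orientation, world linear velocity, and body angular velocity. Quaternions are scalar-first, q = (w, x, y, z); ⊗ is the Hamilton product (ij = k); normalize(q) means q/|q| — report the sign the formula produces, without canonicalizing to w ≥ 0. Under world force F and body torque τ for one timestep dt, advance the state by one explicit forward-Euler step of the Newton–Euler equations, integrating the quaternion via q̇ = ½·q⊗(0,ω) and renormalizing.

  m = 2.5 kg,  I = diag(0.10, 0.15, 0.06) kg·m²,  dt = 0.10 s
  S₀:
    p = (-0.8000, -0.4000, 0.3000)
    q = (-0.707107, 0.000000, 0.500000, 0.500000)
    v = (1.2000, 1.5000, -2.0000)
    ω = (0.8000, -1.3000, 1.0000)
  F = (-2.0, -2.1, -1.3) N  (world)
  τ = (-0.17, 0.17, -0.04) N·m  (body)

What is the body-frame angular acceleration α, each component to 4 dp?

α = (-2.8700, 0.9200, 0.2000)

precession coupling ω×(Iω) = (0.1170, 0.0320, -0.0520)
(τ − ω×Iω)/I = (-2.8700, 0.9200, 0.2000)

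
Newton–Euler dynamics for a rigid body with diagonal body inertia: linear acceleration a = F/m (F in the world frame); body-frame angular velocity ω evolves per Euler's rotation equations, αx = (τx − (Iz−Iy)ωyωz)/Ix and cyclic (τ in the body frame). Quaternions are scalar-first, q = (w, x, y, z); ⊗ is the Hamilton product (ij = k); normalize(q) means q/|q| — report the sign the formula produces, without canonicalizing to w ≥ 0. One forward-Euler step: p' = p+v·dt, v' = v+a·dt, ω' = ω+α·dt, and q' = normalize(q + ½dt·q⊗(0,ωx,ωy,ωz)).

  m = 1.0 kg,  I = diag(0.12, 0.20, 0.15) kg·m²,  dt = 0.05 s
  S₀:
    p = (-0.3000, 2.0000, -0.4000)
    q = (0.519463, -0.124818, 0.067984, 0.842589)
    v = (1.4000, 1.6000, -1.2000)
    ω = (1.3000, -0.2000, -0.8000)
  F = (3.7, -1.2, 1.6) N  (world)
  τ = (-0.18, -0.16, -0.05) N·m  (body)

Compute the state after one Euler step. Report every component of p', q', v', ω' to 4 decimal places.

linear accel F/m = (3.7000, -1.2000, 1.6000)
new position p' = (-0.2300, 2.0800, -0.4600)
v' = v + a·dt = (1.5850, 1.5400, -1.1200)
gyro term ω×Iω = (-0.0080, 0.0312, -0.0208)
α = I⁻¹(τ − ω×Iω) = (-1.4333, -0.9560, -0.1947)
ω' = ω + α·dt = (1.2283, -0.2478, -0.8097)
q⊗(0,ω) = (0.8499314, 0.7894325, 0.8916187, -0.4789860)
q + ½dt·q⊗(0,ω), renormalized = (0.5403, -0.1050, 0.0902, 0.8300)

p' = (-0.2300, 2.0800, -0.4600)
q' = (0.5403, -0.1050, 0.0902, 0.8300)
v' = (1.5850, 1.5400, -1.1200)
ω' = (1.2283, -0.2478, -0.8097)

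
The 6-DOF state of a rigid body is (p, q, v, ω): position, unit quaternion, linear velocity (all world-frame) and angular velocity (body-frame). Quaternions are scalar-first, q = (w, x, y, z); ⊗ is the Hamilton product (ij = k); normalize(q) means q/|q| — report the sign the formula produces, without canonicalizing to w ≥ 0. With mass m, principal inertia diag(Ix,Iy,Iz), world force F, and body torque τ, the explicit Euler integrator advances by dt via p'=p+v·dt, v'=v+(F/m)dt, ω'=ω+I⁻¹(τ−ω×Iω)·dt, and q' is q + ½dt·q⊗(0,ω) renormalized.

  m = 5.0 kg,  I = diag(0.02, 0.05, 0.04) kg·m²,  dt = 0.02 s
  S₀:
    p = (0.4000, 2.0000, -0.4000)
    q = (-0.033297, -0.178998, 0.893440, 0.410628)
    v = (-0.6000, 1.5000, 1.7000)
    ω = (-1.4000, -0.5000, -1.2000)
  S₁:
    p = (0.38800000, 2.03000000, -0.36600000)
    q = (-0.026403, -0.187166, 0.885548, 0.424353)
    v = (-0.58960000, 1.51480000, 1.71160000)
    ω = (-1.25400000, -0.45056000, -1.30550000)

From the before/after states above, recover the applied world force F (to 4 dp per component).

F = (2.6000, 3.7000, 2.9000)

v₁ − v₀ = (0.01040000, 0.01480000, 0.01160000)
applied force F = (2.6000, 3.7000, 2.9000)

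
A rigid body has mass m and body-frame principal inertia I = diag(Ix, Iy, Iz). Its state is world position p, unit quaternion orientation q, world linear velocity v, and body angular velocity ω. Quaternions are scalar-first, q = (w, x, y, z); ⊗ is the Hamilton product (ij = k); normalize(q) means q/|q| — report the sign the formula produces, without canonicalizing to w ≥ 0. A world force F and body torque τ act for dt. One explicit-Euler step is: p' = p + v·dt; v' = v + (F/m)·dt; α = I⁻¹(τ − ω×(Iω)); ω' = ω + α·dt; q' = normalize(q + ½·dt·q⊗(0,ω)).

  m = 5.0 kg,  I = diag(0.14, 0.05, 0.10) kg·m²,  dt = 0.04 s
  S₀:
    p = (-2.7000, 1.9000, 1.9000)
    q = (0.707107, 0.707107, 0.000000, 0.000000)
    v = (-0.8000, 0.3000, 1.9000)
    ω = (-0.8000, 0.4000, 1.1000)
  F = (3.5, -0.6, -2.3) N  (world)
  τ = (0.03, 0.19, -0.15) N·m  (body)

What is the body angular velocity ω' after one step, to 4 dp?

ω' = (-0.7977, 0.5802, 1.0285)

ω×(Iω) gyroscopic = (0.0220, -0.0352, 0.0288)
(τ − ω×Iω)/I = (0.0571, 4.5040, -1.7880)
new body rate ω' = (-0.7977, 0.5802, 1.0285)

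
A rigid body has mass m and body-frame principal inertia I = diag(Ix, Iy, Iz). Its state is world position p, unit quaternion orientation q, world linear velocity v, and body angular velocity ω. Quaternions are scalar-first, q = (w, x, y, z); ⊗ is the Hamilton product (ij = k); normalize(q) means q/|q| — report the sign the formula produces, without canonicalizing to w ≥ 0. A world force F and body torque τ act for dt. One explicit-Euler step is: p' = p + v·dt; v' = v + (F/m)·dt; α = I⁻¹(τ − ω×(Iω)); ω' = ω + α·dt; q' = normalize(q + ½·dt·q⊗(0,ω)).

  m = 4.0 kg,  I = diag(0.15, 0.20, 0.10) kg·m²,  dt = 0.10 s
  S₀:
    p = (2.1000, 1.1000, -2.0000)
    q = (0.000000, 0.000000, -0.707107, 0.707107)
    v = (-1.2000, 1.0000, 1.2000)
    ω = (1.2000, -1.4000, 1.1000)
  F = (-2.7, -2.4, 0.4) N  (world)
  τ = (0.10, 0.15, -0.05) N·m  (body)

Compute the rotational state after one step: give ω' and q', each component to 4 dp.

ω' = (1.1640, -1.3580, 1.1340)
q' = (-0.0879, 0.0105, -0.6609, 0.7453)

angular accel α = (-0.3600, 0.4200, 0.3400)
ω + α·dt = (1.1640, -1.3580, 1.1340)
2q̇ = q⊗(0,ω) = (-1.7677675, 0.2121321, 0.8485284, 0.8485284)
updated quaternion q' = (-0.0879, 0.0105, -0.6609, 0.7453)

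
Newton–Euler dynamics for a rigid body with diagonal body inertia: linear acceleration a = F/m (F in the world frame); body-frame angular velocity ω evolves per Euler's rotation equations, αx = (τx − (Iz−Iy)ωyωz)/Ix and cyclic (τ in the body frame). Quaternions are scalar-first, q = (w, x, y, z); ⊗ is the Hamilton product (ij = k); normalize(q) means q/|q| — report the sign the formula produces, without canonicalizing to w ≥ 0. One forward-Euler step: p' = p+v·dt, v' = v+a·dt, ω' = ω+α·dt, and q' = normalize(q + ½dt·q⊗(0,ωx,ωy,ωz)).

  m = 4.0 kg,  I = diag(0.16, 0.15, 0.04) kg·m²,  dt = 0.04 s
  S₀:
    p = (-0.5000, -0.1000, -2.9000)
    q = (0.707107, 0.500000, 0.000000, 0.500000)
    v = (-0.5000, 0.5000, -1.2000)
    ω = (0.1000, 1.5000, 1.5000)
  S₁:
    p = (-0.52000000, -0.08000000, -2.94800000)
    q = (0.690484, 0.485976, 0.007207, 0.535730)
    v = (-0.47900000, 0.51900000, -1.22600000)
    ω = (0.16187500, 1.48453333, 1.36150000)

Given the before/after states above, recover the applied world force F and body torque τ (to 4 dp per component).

rate change Δω = (0.06187500, -0.01546667, -0.13850000)
precession coupling = (-0.2475, 0.0180, -0.0015)
I·α + gyro = (0.0000, -0.0400, -0.1400)
Δv = v₁−v₀ = (0.02100000, 0.01900000, -0.02600000)
F = m·Δv/dt = (2.1000, 1.9000, -2.6000)

F = (2.1000, 1.9000, -2.6000)
τ = (0.0000, -0.0400, -0.1400)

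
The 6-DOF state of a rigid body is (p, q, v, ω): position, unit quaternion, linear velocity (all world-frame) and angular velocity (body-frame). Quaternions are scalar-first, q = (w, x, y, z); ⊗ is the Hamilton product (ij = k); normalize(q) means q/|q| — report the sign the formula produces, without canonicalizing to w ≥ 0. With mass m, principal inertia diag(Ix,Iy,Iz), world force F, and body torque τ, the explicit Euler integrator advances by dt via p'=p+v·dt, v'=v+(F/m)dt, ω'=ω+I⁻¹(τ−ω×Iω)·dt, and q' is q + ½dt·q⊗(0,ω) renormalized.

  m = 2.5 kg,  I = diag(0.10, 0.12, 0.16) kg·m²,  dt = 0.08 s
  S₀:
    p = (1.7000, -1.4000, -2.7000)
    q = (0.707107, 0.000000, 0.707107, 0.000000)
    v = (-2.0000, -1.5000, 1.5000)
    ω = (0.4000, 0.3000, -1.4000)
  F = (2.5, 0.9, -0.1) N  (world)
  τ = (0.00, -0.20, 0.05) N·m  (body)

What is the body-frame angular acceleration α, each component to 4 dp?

gyro term ω×Iω = (-0.0168, 0.0336, 0.0024)
α = I⁻¹(τ − ω×Iω) = (0.1680, -1.9467, 0.2975)

α = (0.1680, -1.9467, 0.2975)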